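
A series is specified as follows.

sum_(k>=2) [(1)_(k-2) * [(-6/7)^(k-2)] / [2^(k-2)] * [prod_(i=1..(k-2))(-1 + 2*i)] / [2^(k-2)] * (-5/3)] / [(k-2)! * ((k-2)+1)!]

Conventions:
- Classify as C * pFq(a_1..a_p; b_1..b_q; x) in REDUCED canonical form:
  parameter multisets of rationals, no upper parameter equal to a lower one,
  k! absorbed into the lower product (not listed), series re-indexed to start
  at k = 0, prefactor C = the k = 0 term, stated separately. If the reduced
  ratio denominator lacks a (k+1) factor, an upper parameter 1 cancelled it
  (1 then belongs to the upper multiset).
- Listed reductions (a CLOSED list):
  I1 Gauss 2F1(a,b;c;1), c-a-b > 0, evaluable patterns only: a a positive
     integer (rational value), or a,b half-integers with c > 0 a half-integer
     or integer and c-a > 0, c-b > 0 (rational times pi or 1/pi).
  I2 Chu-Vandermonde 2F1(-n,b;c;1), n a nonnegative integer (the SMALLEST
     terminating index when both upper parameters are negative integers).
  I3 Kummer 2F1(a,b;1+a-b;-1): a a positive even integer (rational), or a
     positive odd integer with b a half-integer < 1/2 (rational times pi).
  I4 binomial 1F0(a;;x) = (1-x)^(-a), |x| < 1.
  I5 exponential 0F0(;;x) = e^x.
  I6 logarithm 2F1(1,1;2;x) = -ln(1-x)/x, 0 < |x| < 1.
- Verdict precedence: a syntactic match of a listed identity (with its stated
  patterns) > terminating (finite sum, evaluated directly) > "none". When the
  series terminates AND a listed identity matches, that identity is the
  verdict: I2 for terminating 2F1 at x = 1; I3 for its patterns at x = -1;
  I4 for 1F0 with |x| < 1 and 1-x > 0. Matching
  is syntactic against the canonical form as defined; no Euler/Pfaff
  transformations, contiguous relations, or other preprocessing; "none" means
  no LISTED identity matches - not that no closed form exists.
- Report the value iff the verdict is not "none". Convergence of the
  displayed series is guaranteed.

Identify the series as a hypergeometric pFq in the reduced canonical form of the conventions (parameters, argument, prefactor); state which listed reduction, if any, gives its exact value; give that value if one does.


Canonical form: C = -5/3 times 2F1 with upper {1/2, 1}, lower {2}, x = -3/7. Verdict: none - at argument -3/7 the multisets {1/2, 1} ; {2} match no listed identity.

Structural cue: with t_0 = -5/3, the odd product 1*3*...*(2k-1) (C = -5/3, x = -3/7) is 2^k (1/2)_k.
Adjacent-term ratio: r(k) = (-3/7) * (k+1/2) (k+1) / [(k+2) (k+1)] - rational in k. x = (-3/7); t_0 = -5/3; negate the roots.


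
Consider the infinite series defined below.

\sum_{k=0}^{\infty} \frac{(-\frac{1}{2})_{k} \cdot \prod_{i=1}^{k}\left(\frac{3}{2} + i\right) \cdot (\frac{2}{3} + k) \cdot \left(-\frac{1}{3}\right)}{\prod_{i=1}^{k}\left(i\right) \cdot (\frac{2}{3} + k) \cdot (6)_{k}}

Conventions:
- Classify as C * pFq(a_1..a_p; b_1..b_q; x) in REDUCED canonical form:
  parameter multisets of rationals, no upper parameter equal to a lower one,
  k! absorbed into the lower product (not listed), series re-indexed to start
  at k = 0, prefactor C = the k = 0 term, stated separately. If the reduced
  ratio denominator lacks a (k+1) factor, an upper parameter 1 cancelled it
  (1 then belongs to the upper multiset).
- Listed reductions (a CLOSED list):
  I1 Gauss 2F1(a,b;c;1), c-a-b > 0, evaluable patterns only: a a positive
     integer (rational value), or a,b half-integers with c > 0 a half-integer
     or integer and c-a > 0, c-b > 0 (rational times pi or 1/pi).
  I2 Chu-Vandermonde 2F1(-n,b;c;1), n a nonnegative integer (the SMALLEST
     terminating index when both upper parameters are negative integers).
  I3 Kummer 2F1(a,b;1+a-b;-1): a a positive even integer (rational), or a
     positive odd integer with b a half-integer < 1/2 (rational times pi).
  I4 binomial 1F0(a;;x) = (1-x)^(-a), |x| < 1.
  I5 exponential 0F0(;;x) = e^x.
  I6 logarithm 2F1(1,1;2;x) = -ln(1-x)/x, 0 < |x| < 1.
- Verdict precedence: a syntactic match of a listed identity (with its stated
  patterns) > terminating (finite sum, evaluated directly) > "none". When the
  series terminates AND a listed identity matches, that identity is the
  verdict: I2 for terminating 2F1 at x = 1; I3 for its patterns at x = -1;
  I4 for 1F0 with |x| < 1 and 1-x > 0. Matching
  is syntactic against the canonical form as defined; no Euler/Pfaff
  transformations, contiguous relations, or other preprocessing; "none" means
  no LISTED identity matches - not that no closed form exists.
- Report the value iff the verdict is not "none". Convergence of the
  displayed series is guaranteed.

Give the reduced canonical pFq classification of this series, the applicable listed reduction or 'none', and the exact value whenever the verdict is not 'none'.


The tell: t_0 = -\frac{1}{3} here, and the running product (C = -1/3, x = 1) telescopes to a rising factorial.
Adjacent-term ratio: r(k) = 1 * (k-\frac{1}{2}) (k+\frac{5}{2}) / [(k+6) (k+1)] - rational in k. x = 1; t_0 = -\frac{1}{3}; negate the roots.

Reduced: x = 1, 2F1, upper = {-\frac{1}{2}, \frac{5}{2}}, lower = {6}, C = -\frac{1}{3}. Verdict: this is Gauss's theorem I1 (half-integer case) (x = 1; upper {-\frac{1}{2}, \frac{5}{2}} half-integers, c = 6 in the evaluable pattern). Exact value: \left(-\frac{8192}{10395}\right) / \pi.


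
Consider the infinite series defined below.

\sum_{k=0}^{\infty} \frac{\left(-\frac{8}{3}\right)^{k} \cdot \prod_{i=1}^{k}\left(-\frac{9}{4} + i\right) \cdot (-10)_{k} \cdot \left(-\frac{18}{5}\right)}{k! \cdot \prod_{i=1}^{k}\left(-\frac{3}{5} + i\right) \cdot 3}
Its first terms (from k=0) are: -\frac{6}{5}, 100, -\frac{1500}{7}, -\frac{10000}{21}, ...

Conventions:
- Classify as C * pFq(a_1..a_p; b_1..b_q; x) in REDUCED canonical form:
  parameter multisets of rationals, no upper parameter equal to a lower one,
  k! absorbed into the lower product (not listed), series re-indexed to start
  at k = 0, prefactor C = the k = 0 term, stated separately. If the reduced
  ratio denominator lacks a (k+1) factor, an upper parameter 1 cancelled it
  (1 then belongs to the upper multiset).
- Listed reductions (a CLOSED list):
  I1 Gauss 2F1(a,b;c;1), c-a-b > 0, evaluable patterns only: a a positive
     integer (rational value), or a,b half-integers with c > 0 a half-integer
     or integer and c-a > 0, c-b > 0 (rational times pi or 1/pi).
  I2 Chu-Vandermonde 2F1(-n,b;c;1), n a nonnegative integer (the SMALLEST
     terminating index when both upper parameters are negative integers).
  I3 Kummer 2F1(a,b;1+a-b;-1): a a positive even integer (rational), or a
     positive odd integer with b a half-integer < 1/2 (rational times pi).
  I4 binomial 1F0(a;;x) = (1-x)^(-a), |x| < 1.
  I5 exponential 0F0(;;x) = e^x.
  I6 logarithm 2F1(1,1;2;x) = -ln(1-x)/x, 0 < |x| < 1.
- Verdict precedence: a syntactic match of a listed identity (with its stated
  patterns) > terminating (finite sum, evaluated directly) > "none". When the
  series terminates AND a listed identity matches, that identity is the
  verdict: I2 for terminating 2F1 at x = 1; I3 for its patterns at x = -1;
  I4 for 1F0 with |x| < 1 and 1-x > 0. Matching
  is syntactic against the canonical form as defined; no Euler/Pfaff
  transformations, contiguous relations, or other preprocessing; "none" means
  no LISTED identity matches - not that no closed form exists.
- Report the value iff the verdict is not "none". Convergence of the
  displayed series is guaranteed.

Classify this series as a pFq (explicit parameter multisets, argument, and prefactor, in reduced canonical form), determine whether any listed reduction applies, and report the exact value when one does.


Reduced: x = -\frac{8}{3}, 2F1, upper = {-10, -\frac{5}{4}}, lower = {\frac{2}{5}}, C = -\frac{6}{5}. Verdict: terminating - the sum ends at index 10 because -10 is a negative integer; exact evaluation follows. Sum: -\frac{47860727166049}{2909442645}.

Key step: from the first term -\frac{6}{5}: the running product (C = -6/5, x = -8/3) telescopes to a rising factorial.
Step ratio: r(k) = -\frac{8}{3} * (k-10) (k-\frac{5}{4}) / [(k+\frac{2}{5}) (k+1)] - rational in k, leading ratio -\frac{8}{3}; with t_0 = -\frac{6}{5}, classification follows.


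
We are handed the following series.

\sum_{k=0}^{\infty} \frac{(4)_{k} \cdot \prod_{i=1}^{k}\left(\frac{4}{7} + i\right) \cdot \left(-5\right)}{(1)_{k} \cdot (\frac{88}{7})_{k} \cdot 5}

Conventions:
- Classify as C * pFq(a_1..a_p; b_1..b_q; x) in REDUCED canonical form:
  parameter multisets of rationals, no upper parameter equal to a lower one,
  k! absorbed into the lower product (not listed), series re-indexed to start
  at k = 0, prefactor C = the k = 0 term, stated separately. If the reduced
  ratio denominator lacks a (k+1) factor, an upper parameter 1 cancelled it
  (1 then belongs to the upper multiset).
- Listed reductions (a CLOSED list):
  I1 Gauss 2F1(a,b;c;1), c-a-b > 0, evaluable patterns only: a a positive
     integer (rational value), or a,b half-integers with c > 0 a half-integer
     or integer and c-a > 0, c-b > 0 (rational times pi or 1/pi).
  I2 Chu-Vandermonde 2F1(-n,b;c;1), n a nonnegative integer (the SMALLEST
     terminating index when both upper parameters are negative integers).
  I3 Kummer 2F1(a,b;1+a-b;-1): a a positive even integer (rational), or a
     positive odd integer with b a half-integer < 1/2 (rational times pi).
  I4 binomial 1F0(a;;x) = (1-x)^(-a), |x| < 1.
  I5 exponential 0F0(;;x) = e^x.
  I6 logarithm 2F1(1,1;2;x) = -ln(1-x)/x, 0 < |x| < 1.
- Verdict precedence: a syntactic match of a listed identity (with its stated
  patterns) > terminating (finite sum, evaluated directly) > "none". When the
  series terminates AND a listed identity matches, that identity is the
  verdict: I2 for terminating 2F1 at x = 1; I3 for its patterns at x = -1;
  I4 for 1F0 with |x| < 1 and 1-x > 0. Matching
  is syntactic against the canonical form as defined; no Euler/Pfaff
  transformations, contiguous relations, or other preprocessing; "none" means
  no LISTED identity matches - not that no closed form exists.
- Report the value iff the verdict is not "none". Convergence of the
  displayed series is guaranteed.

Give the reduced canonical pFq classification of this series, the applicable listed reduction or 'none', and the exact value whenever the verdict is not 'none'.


Canonical form: C = -1 times 2F1 with upper {\frac{11}{7}, 4}, lower {\frac{88}{7}}, x = 1. Verdict: this is the Gauss summation I1 (x = 1: the Gamma ratio telescopes since c-a-b = 7 > 0 and a = 4 in Z>0). Hence: -\frac{66933}{33614}.

Key observation: t_0 = -1 here, and the constant factors (prefactor -1) combine into one prefactor.
Consecutive-term ratio: r(k) = 1 * (k+\frac{11}{7}) (k+4) / [(k+\frac{88}{7}) (k+1)] - rational in k. x = 1; t_0 = -1; negate the roots.


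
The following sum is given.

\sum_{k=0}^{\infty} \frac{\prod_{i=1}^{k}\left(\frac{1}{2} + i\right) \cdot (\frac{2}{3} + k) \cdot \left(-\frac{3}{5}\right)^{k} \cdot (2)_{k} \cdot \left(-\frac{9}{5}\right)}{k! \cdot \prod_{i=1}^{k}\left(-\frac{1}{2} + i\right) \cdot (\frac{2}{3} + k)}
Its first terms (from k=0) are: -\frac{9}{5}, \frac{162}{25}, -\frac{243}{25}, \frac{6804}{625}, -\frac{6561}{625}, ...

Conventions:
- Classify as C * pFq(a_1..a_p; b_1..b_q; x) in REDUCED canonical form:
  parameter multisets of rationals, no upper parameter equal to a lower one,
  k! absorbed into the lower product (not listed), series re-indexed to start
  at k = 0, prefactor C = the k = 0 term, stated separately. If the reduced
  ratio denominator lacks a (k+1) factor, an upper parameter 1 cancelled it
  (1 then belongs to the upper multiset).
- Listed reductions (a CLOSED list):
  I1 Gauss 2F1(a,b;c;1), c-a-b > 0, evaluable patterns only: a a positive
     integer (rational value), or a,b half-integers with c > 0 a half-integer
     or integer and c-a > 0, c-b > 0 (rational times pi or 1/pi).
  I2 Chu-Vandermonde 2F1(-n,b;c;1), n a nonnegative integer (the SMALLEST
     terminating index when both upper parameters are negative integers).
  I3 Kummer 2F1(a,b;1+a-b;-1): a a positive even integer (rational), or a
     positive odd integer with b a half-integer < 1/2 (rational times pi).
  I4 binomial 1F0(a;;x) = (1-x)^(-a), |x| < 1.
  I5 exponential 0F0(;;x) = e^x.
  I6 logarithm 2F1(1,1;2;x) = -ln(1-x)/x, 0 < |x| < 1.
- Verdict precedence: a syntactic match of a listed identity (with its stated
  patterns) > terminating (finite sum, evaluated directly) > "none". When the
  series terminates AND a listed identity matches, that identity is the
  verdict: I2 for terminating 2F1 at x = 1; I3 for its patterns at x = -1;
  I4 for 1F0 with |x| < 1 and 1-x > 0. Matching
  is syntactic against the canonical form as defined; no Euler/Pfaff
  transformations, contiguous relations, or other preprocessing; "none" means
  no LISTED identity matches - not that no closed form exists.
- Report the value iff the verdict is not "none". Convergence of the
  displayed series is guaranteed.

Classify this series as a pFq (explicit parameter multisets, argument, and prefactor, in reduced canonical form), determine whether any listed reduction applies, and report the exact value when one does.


First insight: x = -\frac{3}{5} and striking the common factor k + 2/3 reduces the term (prefactor -9/5).
Step ratio: r(k) = -\frac{3}{5} * (k+\frac{3}{2}) (k+2) / [(k+\frac{1}{2}) (k+1)] - rational in k. x = -\frac{3}{5}; t_0 = -\frac{9}{5}; negate the roots.

At argument -\frac{3}{5}: a 2F1 with upper {\frac{3}{2}, 2}, lower {\frac{1}{2}}, scaled by C = -\frac{9}{5}. Verdict: none (x = -\frac{3}{5}): each listed identity misses the multisets {\frac{3}{2}, 2} ; {\frac{1}{2}}.


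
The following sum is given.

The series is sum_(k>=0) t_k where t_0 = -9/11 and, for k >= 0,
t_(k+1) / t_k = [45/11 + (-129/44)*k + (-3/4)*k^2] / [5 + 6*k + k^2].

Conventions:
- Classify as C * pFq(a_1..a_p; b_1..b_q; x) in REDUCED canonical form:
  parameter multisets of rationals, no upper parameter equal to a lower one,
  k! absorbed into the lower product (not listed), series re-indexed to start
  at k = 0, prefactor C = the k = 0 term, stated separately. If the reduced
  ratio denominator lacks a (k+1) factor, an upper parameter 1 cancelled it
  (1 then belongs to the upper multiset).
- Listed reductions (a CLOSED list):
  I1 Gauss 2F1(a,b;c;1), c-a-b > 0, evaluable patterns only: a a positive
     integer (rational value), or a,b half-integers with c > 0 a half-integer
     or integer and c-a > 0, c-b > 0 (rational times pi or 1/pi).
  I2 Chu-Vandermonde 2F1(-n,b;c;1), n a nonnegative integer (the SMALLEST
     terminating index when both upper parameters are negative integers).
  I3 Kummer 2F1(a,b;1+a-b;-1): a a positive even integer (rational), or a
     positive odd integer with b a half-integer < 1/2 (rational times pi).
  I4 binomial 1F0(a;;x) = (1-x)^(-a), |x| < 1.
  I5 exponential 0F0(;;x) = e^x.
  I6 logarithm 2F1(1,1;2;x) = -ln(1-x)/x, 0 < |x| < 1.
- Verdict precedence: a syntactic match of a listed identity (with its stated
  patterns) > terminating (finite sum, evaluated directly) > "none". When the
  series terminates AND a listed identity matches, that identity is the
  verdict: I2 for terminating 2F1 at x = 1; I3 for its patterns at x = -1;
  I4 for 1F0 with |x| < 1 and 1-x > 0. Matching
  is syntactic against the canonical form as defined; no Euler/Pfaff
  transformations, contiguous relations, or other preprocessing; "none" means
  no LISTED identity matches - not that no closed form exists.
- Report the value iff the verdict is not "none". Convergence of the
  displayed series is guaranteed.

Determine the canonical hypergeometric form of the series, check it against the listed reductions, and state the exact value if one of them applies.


Reduced: x = -3/4, 1F0, upper = {-12/11}, lower = {-}, C = -9/11. Verdict: the I4 binomial reduction matches (the 1F0 binomial series: exponent 12/11, x = -3/4). Its exact value is (-9/11) * (7/4)^(12/11).

Key step: x = (-3/4) and the parameter 5 appears in both the upper and lower lists and cancels.
Consecutive-term ratio: r(k) = (-3/4) * (k-12/11) / [(k+1)] ; factor over Q: parameters, x = (-3/4), and C = -9/11.


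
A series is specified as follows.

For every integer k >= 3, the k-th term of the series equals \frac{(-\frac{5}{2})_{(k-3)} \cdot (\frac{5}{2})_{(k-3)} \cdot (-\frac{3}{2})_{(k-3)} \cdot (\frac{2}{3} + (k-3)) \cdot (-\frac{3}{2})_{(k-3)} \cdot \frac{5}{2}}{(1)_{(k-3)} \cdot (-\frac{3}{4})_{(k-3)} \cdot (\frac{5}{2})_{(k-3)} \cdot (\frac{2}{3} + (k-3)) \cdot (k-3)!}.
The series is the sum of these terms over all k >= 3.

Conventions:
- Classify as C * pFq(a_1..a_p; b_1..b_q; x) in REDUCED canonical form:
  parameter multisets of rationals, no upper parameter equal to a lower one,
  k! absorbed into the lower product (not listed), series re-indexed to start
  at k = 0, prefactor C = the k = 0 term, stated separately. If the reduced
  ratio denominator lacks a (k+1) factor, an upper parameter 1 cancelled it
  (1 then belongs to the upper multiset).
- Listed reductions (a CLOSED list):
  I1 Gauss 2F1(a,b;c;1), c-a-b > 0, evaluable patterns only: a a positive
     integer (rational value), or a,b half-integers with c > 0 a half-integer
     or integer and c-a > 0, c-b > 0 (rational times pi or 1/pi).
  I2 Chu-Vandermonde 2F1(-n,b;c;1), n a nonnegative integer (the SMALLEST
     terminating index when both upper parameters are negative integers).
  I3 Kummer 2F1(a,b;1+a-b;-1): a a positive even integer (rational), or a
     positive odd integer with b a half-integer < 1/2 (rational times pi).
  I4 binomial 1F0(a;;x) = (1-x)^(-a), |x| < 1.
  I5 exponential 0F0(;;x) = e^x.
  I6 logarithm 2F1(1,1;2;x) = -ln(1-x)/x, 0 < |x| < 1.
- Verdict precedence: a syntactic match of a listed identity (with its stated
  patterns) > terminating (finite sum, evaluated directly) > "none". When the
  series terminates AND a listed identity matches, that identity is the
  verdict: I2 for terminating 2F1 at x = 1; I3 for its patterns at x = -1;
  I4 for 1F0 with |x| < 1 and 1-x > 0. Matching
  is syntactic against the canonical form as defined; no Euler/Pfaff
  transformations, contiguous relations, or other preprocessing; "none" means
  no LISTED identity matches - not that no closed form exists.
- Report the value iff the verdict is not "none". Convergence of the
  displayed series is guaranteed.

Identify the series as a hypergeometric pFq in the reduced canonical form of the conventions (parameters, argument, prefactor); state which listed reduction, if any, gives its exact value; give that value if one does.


With C = \frac{5}{2}: the canonical form is 3F2(-\frac{5}{2}, -\frac{3}{2}, -\frac{3}{2}; -\frac{3}{4}, 1; 1). Verdict: none. A 3F2 with upper {-\frac{5}{2}, -\frac{3}{2}, -\frac{3}{2}} fits none of I1-I6 at x = 1; the sum runs forever.

Key step: from the first term \frac{5}{2}: (1)_k (C = 5/2) is k! itself.
Term ratio: r(k) = 1 * (k-\frac{5}{2}) (k-\frac{3}{2}) (k-\frac{3}{2}) / [(k-\frac{3}{4}) (k+1) (k+1)] - rational in k, leading ratio 1; with t_0 = \frac{5}{2}, classification follows.


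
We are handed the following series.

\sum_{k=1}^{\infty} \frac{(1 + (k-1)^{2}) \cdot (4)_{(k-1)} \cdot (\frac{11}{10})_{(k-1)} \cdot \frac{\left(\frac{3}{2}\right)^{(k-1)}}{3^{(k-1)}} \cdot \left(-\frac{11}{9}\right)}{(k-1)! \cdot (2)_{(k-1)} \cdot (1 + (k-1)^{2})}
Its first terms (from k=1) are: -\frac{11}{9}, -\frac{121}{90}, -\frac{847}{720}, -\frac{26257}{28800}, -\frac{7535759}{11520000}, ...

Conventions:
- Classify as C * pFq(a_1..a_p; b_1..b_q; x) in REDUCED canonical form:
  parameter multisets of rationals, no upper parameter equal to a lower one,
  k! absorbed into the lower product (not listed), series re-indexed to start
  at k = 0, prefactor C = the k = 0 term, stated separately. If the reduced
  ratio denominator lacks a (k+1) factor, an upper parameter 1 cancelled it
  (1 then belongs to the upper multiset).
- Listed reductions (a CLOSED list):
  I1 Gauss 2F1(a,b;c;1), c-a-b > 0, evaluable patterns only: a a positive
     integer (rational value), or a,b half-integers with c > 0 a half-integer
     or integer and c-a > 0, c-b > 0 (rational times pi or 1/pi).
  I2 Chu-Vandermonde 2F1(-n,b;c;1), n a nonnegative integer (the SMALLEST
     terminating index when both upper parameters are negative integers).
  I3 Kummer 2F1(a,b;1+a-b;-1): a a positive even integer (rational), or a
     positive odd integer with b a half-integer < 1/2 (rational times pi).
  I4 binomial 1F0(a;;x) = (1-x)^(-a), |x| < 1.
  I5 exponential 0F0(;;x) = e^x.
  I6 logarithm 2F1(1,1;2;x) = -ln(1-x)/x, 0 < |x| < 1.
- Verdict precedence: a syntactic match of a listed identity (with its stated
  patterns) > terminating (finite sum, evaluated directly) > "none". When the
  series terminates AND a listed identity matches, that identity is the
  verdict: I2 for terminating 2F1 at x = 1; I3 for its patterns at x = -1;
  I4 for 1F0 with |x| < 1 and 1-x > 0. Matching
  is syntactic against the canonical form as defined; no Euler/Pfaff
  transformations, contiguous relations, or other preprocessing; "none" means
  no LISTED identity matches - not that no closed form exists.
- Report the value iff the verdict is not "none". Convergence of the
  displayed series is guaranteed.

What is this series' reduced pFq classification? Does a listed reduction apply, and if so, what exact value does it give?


With C = -\frac{11}{9}: the canonical form is 2F1(\frac{11}{10}, 4; 2; \frac{1}{2}). Verdict: none. Every listed pattern misses the 2F1 form at \frac{1}{2}, upper {\frac{11}{10}, 4}.

Key observation: from the first term -\frac{11}{9}: striking the common factor k^2 + 1 reduces the term (prefactor -11/9).
Consecutive-term ratio: r(k) = \frac{1}{2} * (k+\frac{11}{10}) (k+4) / [(k+2) (k+1)] - rational; roots negated = parameters, x = \frac{1}{2}, C = -\frac{11}{9}.


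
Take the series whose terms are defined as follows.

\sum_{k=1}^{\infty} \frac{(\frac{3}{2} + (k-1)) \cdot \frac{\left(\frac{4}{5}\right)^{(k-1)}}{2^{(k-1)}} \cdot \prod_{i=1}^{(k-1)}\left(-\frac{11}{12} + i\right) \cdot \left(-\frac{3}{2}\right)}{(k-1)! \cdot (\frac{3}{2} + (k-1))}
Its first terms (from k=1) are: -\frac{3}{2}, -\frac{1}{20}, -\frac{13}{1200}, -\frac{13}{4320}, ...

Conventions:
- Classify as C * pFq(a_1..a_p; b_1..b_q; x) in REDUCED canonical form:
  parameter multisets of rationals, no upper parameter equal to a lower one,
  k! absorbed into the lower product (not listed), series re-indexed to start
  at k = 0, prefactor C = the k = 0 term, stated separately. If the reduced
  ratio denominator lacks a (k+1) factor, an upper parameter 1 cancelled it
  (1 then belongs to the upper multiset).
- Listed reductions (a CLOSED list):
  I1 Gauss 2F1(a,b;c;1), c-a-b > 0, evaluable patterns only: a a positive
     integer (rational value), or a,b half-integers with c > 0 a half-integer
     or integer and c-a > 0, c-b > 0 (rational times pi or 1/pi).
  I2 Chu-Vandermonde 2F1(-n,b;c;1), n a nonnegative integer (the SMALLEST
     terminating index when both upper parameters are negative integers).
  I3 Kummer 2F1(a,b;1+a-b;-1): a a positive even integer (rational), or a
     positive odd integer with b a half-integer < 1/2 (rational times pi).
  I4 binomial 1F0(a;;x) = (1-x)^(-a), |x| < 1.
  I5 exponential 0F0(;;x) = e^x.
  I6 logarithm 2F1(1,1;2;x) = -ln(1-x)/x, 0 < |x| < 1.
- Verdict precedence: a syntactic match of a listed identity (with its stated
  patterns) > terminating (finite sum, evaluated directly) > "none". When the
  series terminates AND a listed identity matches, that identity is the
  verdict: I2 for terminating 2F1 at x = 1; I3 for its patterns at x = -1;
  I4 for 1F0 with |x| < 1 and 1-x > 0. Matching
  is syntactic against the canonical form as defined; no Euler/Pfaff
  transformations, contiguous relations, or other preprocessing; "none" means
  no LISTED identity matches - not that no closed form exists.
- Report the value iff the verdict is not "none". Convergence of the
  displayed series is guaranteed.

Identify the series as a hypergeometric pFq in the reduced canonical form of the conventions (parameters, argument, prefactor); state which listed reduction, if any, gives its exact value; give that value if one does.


Key observation: x = \frac{2}{5} and the factor k + 3/2 cancels (top and bottom), leaving C = -3/2.
Ratio: r(k) = \frac{2}{5} * (k+\frac{1}{12}) / [(k+1)] - poly over poly, x = \frac{2}{5} from leading terms; C = -\frac{3}{2} at k = 0.

Prefactor -\frac{3}{2}, argument \frac{2}{5}: 1F0 with upper {\frac{1}{12}} over lower {-}. Verdict: the binomial series (I4) fires (the 1F0 binomial series: exponent -1/12, x = \frac{2}{5}). Value: \left(-\frac{3}{2}\right) \cdot \left(\frac{3}{5}\right)^{-\frac{1}{12}}.


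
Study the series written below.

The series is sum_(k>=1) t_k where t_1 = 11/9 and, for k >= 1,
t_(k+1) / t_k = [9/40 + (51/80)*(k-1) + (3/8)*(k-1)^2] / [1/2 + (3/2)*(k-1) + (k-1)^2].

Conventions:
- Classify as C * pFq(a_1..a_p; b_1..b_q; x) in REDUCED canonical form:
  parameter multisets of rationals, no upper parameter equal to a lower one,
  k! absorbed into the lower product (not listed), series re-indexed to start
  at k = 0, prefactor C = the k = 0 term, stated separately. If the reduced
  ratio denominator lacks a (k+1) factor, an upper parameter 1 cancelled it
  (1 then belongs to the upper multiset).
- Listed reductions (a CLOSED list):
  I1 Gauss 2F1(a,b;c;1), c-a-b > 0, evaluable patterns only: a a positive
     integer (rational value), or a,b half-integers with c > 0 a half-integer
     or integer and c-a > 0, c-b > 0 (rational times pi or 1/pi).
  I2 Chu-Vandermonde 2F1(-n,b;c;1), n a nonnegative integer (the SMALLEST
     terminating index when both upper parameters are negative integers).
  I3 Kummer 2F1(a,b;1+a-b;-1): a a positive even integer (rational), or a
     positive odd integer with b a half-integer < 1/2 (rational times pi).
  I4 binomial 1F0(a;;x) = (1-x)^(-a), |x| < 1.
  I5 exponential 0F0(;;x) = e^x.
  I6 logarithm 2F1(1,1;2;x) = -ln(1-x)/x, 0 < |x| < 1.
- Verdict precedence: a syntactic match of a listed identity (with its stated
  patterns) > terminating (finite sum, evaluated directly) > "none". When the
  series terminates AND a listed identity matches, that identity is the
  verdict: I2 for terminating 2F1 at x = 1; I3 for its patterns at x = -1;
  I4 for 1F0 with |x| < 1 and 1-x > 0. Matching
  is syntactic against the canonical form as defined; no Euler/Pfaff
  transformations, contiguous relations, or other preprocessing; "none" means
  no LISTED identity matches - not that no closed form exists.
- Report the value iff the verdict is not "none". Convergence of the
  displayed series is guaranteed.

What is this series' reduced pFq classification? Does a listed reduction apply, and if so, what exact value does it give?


Structural cue: x = (3/8) and the expanded ratio factors over Q; C = 11/9, x = 3/8, roots give parameters.
Consecutive-term ratio: r(k) = (3/8) * (k+6/5) / [(k+1)] - rational; roots negated = parameters, x = (3/8), C = 11/9.

The series (x = 3/8) is 1F0: upper {6/5}, lower {-}, prefactor 11/9. Verdict at x = 3/8: the I4 binomial reduction matches (the 1F0 binomial series: exponent -6/5, x = 3/8). Sum: (11/9) * (5/8)^(-6/5).


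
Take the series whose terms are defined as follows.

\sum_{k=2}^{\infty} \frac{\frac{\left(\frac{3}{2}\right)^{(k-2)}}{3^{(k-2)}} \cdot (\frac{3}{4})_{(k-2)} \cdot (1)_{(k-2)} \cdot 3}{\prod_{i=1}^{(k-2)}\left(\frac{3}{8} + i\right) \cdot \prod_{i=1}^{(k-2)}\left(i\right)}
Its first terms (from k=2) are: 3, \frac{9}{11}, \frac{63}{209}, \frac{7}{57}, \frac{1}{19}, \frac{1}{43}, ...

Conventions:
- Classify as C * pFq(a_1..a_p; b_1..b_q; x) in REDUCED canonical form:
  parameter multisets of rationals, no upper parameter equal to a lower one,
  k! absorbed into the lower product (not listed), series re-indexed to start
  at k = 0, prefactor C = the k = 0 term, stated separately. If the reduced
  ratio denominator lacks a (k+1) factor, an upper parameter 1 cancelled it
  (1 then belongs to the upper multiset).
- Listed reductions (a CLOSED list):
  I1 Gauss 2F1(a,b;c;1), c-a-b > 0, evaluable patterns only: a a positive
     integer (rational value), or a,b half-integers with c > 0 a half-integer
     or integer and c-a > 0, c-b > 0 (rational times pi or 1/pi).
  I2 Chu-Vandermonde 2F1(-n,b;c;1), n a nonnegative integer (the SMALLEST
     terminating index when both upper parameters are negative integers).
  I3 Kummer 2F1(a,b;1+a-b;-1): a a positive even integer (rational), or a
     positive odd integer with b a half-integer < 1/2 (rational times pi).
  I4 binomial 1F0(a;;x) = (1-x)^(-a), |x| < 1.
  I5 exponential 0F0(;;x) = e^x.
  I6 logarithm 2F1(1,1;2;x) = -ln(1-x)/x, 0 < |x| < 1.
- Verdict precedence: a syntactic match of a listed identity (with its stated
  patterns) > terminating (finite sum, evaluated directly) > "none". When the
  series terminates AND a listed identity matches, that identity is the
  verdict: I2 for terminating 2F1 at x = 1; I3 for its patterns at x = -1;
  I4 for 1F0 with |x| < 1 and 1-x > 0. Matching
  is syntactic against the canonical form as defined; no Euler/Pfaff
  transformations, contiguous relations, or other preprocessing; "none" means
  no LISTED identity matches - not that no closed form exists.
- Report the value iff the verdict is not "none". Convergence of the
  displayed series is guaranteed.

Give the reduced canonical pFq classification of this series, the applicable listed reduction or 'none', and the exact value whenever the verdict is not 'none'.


Reduced: x = \frac{1}{2}, 2F1, upper = {\frac{3}{4}, 1}, lower = {\frac{11}{8}}, C = 3. Verdict: none - at argument \frac{1}{2} the multisets {\frac{3}{4}, 1} ; {\frac{11}{8}} match no listed identity.

Key step: t_0 = 3 here, and the lower running product (C = 3) is a rising factorial.
Ratio: r(k) = \frac{1}{2} * (k+\frac{3}{4}) (k+1) / [(k+\frac{11}{8}) (k+1)] ; factor over Q: parameters, x = \frac{1}{2}, and C = 3.


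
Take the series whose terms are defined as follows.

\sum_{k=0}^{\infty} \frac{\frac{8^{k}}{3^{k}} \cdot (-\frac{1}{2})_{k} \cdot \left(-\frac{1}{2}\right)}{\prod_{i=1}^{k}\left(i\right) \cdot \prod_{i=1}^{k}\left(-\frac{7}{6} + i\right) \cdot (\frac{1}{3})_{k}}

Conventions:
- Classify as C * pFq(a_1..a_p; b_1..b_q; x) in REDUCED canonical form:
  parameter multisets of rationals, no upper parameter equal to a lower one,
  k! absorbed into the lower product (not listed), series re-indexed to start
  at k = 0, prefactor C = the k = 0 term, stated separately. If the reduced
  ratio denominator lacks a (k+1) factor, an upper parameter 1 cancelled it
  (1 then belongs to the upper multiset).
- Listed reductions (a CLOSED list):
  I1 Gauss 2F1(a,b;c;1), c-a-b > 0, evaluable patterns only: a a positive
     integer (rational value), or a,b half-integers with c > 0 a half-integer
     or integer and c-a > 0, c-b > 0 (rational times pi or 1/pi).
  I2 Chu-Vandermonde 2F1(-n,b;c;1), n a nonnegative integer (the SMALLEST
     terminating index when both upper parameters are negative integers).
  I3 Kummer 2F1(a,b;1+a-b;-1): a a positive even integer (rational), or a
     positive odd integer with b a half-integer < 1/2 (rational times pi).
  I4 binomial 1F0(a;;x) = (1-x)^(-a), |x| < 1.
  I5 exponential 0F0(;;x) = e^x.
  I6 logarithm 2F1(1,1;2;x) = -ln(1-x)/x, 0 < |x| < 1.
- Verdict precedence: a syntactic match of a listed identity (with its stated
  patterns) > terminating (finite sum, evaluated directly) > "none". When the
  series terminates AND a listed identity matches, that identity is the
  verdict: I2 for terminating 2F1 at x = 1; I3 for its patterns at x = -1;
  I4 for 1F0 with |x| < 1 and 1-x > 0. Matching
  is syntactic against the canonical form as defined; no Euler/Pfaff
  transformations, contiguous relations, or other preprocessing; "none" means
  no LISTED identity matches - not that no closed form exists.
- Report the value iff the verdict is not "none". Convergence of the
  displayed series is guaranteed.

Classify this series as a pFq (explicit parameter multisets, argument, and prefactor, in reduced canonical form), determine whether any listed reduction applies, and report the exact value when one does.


Prefactor -\frac{1}{2}, argument \frac{8}{3}: 1F2 with upper {-\frac{1}{2}} over lower {-\frac{1}{6}, \frac{1}{3}}. Verdict: none here - no I1-I6 shape fits x = \frac{8}{3} with lower {-\frac{1}{6}, \frac{1}{3}}.

Key step: t_0 = -\frac{1}{2} here, and the lower running product (C = -1/2) is a rising factorial.
Ratio: r(k) = \frac{8}{3} * (k-\frac{1}{2}) / [(k-\frac{1}{6}) (k+\frac{1}{3}) (k+1)] - poly over poly, x = \frac{8}{3} from leading terms; C = -\frac{1}{2} at k = 0.


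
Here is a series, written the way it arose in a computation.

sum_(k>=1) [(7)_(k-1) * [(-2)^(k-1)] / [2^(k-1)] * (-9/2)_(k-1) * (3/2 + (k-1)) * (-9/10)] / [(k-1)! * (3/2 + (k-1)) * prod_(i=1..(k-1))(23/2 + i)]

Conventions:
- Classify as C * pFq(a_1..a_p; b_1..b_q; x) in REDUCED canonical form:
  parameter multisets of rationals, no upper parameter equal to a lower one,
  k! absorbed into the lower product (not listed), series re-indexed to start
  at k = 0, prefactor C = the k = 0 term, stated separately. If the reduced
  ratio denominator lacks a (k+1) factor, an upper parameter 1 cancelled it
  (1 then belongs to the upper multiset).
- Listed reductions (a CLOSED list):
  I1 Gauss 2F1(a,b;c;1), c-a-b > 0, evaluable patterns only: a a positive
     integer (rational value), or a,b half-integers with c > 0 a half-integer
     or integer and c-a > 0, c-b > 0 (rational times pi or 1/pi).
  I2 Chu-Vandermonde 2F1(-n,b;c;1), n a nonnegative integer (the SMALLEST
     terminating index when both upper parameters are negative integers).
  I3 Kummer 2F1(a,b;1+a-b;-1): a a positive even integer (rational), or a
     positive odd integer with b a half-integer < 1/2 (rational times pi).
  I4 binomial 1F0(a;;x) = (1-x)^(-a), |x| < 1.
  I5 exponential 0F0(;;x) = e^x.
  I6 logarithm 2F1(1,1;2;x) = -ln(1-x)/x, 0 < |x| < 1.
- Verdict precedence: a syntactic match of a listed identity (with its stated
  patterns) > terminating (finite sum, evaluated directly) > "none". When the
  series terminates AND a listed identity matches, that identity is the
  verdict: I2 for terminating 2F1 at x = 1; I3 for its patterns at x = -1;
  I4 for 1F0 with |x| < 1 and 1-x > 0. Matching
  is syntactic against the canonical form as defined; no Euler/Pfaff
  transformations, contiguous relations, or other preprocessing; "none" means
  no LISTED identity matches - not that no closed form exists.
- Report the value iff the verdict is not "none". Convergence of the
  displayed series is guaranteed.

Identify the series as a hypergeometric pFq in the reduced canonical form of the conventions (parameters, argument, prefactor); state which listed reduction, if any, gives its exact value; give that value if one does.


Canonical form: C = -9/10 times 2F1 with upper {-9/2, 7}, lower {25/2}, x = -1. Verdict: this is Kummer (I3) (x = -1; c = 25/2 equals 1+a-b for upper {-9/2, 7}: listed pattern). Its exact value is (-602350749/268435456) * pi.

Key observation: t_0 = -9/10 here, and the factor k + 3/2 cancels (top and bottom), leaving C = -9/10.
Adjacent-term ratio: r(k) = (-1) * (k-9/2) (k+7) / [(k+25/2) (k+1)] - rational in k, leading ratio (-1); with t_0 = -9/10, classification follows.


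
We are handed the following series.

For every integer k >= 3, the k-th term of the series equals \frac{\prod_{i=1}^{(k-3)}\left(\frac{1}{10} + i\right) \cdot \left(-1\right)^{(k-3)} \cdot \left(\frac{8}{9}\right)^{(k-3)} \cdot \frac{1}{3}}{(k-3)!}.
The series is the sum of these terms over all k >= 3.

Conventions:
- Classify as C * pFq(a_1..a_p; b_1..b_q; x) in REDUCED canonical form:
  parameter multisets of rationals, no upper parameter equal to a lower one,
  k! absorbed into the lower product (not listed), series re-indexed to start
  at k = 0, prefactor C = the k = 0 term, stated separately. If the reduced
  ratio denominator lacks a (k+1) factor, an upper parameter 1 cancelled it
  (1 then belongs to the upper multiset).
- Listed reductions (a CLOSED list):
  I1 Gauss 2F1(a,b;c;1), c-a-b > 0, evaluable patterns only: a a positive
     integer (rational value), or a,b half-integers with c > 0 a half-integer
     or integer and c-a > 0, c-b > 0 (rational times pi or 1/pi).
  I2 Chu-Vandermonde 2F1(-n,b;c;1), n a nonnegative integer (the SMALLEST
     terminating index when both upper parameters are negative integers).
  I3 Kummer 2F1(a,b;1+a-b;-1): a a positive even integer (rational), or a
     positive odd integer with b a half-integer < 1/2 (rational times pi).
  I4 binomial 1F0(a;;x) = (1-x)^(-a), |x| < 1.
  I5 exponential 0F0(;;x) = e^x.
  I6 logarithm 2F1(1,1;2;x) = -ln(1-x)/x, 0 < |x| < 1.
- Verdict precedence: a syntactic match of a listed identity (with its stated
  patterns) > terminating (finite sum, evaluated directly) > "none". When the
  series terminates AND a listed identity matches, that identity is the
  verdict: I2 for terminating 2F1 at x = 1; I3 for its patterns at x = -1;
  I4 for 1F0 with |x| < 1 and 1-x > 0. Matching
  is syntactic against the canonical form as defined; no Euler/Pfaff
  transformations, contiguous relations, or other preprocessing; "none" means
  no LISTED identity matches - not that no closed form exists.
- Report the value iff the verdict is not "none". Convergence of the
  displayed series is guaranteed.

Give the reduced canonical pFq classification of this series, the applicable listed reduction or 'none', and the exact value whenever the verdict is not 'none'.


At argument -\frac{8}{9}: a 1F0 with upper {\frac{11}{10}}, lower {-}, scaled by C = \frac{1}{3}. Verdict at x = -\frac{8}{9}: the I4 binomial reduction matches (the 1F0 binomial series: exponent -11/10, x = -\frac{8}{9}). Sum: \frac{1}{3} \cdot \left(\frac{17}{9}\right)^{-\frac{11}{10}}.

Structural cue: t_0 = \frac{1}{3} here, and the (-1)^k factor (C = 1/3, x = -8/9) folds into the argument's sign.
Consecutive-term ratio: r(k) = -\frac{8}{9} * (k+\frac{11}{10}) / [(k+1)] - poly over poly, x = -\frac{8}{9} from leading terms; C = \frac{1}{3} at k = 0.


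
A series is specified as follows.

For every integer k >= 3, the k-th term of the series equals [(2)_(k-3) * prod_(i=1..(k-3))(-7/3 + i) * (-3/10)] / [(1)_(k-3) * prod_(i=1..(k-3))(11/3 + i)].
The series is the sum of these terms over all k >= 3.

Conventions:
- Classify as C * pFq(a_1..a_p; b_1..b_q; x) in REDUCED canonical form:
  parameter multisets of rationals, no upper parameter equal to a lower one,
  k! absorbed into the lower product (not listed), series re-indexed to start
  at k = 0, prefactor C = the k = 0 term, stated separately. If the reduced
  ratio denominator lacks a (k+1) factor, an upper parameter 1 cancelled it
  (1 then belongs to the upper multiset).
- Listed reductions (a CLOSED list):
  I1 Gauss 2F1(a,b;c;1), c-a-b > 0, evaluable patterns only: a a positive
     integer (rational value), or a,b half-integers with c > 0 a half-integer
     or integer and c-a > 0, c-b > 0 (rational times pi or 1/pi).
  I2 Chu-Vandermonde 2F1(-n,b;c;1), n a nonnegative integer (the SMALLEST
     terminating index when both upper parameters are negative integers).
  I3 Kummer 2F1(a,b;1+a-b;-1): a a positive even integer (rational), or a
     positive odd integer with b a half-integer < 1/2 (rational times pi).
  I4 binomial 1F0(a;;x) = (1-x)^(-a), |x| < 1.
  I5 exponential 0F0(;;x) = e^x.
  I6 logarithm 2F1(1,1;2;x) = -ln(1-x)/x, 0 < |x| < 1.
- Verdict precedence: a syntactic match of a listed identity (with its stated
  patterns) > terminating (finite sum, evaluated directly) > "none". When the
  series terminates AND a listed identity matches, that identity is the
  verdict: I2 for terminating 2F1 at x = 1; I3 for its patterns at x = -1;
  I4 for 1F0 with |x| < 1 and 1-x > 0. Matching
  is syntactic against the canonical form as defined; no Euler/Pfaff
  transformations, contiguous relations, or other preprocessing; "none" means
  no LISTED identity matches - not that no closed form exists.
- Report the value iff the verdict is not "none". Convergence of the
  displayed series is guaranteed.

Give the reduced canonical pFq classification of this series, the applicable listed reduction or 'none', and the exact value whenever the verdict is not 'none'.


Structural cue: from the first term -3/10: the running product (prefactor -3/10) telescopes to a rising factorial.
Adjacent-term ratio: r(k) = 1 * (k-4/3) (k+2) / [(k+14/3) (k+1)] - rational in k, leading ratio 1; with t_0 = -3/10, classification follows.

This is -3/10 * 2F1(-4/3, 2; 14/3; 1) in reduced canonical form. Verdict: the Gauss summation I1 matches (x = 1: the Gamma ratio telescopes since c-a-b = 4 > 0 and a = 2 in Z>0). Value: -11/75.
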